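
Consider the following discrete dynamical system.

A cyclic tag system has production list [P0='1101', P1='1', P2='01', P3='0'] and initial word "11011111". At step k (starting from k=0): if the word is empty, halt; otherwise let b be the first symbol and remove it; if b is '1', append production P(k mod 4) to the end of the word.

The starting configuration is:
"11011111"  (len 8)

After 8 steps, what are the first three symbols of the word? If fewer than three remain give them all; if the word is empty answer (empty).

step 0: "11011111"  (len 8)
step 1: "10111111101"  (len 11)
step 2: "01111111011"  (len 11)
step 3: "1111111011"  (len 10)
step 4: "1111110110"  (len 10)
step 5: "1111101101101"  (len 13)
step 6: "1111011011011"  (len 13)
step 7: "11101101101101"  (len 14)
step 8: "11011011011010"  (len 14)

110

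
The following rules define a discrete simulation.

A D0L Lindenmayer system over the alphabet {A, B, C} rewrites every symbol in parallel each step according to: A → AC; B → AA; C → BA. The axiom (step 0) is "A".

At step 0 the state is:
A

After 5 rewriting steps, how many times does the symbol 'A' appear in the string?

18

k=0  A
k=1  AC
k=2  ACBA
k=3  ACBAAAAC
k=4  ACBAAAACACACACBA
k=5  ACBAAAACACACACBAACBAACBAACBAAAAC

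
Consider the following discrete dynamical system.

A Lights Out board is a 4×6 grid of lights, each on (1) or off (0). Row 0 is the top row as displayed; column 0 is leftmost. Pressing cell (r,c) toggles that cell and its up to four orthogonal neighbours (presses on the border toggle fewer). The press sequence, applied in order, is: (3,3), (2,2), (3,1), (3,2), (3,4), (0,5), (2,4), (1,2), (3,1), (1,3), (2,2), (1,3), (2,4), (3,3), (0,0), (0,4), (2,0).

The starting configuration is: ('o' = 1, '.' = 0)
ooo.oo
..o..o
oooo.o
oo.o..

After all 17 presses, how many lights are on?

0) ooo.oo
..o..o
oooo.o
oo.o..
1) ooo.oo
..o..o
ooo..o
ooo.o.
2) ooo.oo
.....o
o..o.o
oo..o.
3) ooo.oo
.....o
oo.o.o
..o.o.
4) ooo.oo
.....o
oooo.o
.o.oo.
5) ooo.oo
.....o
oooooo
.o...o
6) ooo...
......
oooooo
.o...o
7) ooo...
....o.
ooo...
.o..oo
8) oo....
.oooo.
oo....
.o..oo
9) oo....
.oooo.
o.....
o.o.oo
10) oo.o..
.o....
o..o..
o.o.oo
11) oo.o..
.oo...
ooo...
o...oo
12) oo....
.o.oo.
oooo..
o...oo
13) oo....
.o.o..
ooo.oo
o....o
14) oo....
.o.o..
oooooo
o.oooo
15) ......
oo.o..
oooooo
o.oooo
16) ...ooo
oo.oo.
oooooo
o.oooo
17) ...ooo
.o.oo.
..oooo
..oooo

14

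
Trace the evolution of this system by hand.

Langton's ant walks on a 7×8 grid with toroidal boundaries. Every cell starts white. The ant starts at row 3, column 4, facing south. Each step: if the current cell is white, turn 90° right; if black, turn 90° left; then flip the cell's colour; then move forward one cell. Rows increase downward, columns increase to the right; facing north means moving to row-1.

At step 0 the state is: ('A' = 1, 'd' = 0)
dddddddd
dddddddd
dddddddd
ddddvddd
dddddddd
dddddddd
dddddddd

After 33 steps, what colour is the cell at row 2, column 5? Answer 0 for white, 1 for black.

[0] dddddddd
dddddddd
dddddddd
ddddvddd
dddddddd
dddddddd
dddddddd
[1] dddddddd
dddddddd
dddddddd
ddd<Addd
dddddddd
dddddddd
dddddddd
[2] dddddddd
dddddddd
ddd^dddd
dddAAddd
dddddddd
dddddddd
dddddddd
[3] dddddddd
dddddddd
dddA>ddd
dddAAddd
dddddddd
dddddddd
dddddddd
[4] dddddddd
dddddddd
dddAAddd
dddAvddd
dddddddd
dddddddd
dddddddd
[5] dddddddd
dddddddd
dddAAddd
dddAd>dd
dddddddd
dddddddd
dddddddd
[6] dddddddd
dddddddd
dddAAddd
dddAdAdd
dddddvdd
dddddddd
dddddddd
[7] dddddddd
dddddddd
dddAAddd
dddAdAdd
dddd<Add
dddddddd
dddddddd
[8] dddddddd
dddddddd
dddAAddd
dddA^Add
ddddAAdd
dddddddd
dddddddd
[9] dddddddd
dddddddd
dddAAddd
dddAA>dd
ddddAAdd
dddddddd
dddddddd
[10] dddddddd
dddddddd
dddAA^dd
dddAAddd
ddddAAdd
dddddddd
dddddddd
[11] dddddddd
dddddddd
dddAAA>d
dddAAddd
ddddAAdd
dddddddd
dddddddd
[12] dddddddd
dddddddd
dddAAAAd
dddAAdvd
ddddAAdd
dddddddd
dddddddd
[13] dddddddd
dddddddd
dddAAAAd
dddAA<Ad
ddddAAdd
dddddddd
dddddddd
[14] dddddddd
dddddddd
dddAA^Ad
dddAAAAd
ddddAAdd
dddddddd
dddddddd
[15] dddddddd
dddddddd
dddA<dAd
dddAAAAd
ddddAAdd
dddddddd
dddddddd
[16] dddddddd
dddddddd
dddAddAd
dddAvAAd
ddddAAdd
dddddddd
dddddddd
[17] dddddddd
dddddddd
dddAddAd
dddAd>Ad
ddddAAdd
dddddddd
dddddddd
[18] dddddddd
dddddddd
dddAd^Ad
dddAddAd
ddddAAdd
dddddddd
dddddddd
[19] dddddddd
dddddddd
dddAdA>d
dddAddAd
ddddAAdd
dddddddd
dddddddd
[20] dddddddd
dddddd^d
dddAdAdd
dddAddAd
ddddAAdd
dddddddd
dddddddd
[21] dddddddd
ddddddA>
dddAdAdd
dddAddAd
ddddAAdd
dddddddd
dddddddd
[22] dddddddd
ddddddAA
dddAdAdv
dddAddAd
ddddAAdd
dddddddd
dddddddd
[23] dddddddd
ddddddAA
dddAdA<A
dddAddAd
ddddAAdd
dddddddd
dddddddd
[24] dddddddd
dddddd^A
dddAdAAA
dddAddAd
ddddAAdd
dddddddd
dddddddd
[25] dddddddd
ddddd<dA
dddAdAAA
dddAddAd
ddddAAdd
dddddddd
dddddddd
[26] ddddd^dd
dddddAdA
dddAdAAA
dddAddAd
ddddAAdd
dddddddd
dddddddd
[27] dddddA>d
dddddAdA
dddAdAAA
dddAddAd
ddddAAdd
dddddddd
dddddddd
[28] dddddAAd
dddddAvA
dddAdAAA
dddAddAd
ddddAAdd
dddddddd
dddddddd
[29] dddddAAd
ddddd<AA
dddAdAAA
dddAddAd
ddddAAdd
dddddddd
dddddddd
[30] dddddAAd
ddddddAA
dddAdvAA
dddAddAd
ddddAAdd
dddddddd
dddddddd
[31] dddddAAd
ddddddAA
dddAdd>A
dddAddAd
ddddAAdd
dddddddd
dddddddd
[32] dddddAAd
dddddd^A
dddAdddA
dddAddAd
ddddAAdd
dddddddd
dddddddd
[33] dddddAAd
ddddd<dA
dddAdddA
dddAddAd
ddddAAdd
dddddddd
dddddddd

0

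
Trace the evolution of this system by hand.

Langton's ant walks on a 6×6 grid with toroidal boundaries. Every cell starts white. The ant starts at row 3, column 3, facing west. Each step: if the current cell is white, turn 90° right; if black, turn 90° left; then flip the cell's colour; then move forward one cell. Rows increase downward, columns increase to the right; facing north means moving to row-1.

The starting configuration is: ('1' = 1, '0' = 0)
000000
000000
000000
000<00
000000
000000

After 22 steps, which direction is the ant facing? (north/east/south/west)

k=0  000000
000000
000000
000<00
000000
000000
k=1  000000
000000
000^00
000100
000000
000000
k=2  000000
000000
0001>0
000100
000000
000000
k=3  000000
000000
000110
0001v0
000000
000000
k=4  000000
000000
000110
000<10
000000
000000
k=5  000000
000000
000110
000010
000v00
000000
k=6  000000
000000
000110
000010
00<100
000000
k=7  000000
000000
000110
00^010
001100
000000
k=8  000000
000000
000110
001>10
001100
000000
k=9  000000
000000
000110
001110
001v00
000000
k=10  000000
000000
000110
001110
0010>0
000000
k=11  000000
000000
000110
001110
001010
0000v0
k=12  000000
000000
000110
001110
001010
000<10
k=13  000000
000000
000110
001110
001^10
000110
k=14  000000
000000
000110
001110
0011>0
000110
k=15  000000
000000
000110
0011^0
001100
000110
k=16  000000
000000
000110
001<00
001100
000110
k=17  000000
000000
000110
001000
001v00
000110
k=18  000000
000000
000110
001000
0010>0
000110
k=19  000000
000000
000110
001000
001010
0001v0
k=20  000000
000000
000110
001000
001010
00010>
k=21  00000v
000000
000110
001000
001010
000101
k=22  0000<1
000000
000110
001000
001010
000101

west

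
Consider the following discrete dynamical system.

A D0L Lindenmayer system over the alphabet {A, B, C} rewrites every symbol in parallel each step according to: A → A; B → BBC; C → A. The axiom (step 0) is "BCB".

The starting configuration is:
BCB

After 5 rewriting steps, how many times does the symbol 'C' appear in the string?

[0] BCB
[1] BBCABBC
[2] BBCBBCAABBCBBCA
[3] BBCBBCABBCBBCAAABBCBBCABBCBBCAA
[4] BBCBBCABBCBBCAABBCBBCABBCBBCAAAABBCBBCABBCBBCAABBCBBCABBCBBCAAA
[5] BBCBBCABBCBBCAABBCBBCABBCBBCAAABBCBBCABBCBBCAABBCBBCABBCBB…CABBCBBCAABBCBBCABBCBBCAAABBCBBCABBCBBCAABBCBBCABBCBBCAAAA  (len 127)

32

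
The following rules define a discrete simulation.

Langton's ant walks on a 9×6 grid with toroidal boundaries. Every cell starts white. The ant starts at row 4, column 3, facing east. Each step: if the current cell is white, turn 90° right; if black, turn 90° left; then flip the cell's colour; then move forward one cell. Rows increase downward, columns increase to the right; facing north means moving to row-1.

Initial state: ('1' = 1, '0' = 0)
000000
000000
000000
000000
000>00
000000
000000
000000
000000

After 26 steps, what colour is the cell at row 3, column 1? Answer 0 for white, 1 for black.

1

gen 0: 000000
000000
000000
000000
000>00
000000
000000
000000
000000
gen 1: 000000
000000
000000
000000
000100
000v00
000000
000000
000000
gen 2: 000000
000000
000000
000000
000100
00<100
000000
000000
000000
gen 3: 000000
000000
000000
000000
00^100
001100
000000
000000
000000
gen 4: 000000
000000
000000
000000
001>00
001100
000000
000000
000000
gen 5: 000000
000000
000000
000^00
001000
001100
000000
000000
000000
gen 6: 000000
000000
000000
0001>0
001000
001100
000000
000000
000000
gen 7: 000000
000000
000000
000110
0010v0
001100
000000
000000
000000
gen 8: 000000
000000
000000
000110
001<10
001100
000000
000000
000000
gen 9: 000000
000000
000000
000^10
001110
001100
000000
000000
000000
gen 10: 000000
000000
000000
00<010
001110
001100
000000
000000
000000
gen 11: 000000
000000
00^000
001010
001110
001100
000000
000000
000000
gen 12: 000000
000000
001>00
001010
001110
001100
000000
000000
000000
gen 13: 000000
000000
001100
001v10
001110
001100
000000
000000
000000
gen 14: 000000
000000
001100
00<110
001110
001100
000000
000000
000000
gen 15: 000000
000000
001100
000110
00v110
001100
000000
000000
000000
gen 16: 000000
000000
001100
000110
000>10
001100
000000
000000
000000
gen 17: 000000
000000
001100
000^10
000010
001100
000000
000000
000000
gen 18: 000000
000000
001100
00<010
000010
001100
000000
000000
000000
gen 19: 000000
000000
00^100
001010
000010
001100
000000
000000
000000
gen 20: 000000
000000
0<0100
001010
000010
001100
000000
000000
000000
gen 21: 000000
0^0000
010100
001010
000010
001100
000000
000000
000000
gen 22: 000000
01>000
010100
001010
000010
001100
000000
000000
000000
gen 23: 000000
011000
01v100
001010
000010
001100
000000
000000
000000
gen 24: 000000
011000
0<1100
001010
000010
001100
000000
000000
000000
gen 25: 000000
011000
001100
0v1010
000010
001100
000000
000000
000000
gen 26: 000000
011000
001100
<11010
000010
001100
000000
000000
000000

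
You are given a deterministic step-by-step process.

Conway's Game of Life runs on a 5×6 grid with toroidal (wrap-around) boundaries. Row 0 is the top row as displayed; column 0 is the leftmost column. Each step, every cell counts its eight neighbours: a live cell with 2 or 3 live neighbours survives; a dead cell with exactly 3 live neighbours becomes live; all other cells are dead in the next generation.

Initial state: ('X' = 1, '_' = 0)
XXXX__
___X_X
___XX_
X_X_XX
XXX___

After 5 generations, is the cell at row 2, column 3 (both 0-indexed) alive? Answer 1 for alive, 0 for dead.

k=0  XXXX__
___X_X
___XX_
X_X_XX
XXX___
k=1  ___XXX
XX___X
X_X___
X_X_X_
____X_
k=2  ___X__
_XXX__
__XX__
______
______
k=3  ___X__
_X__X_
_X_X__
______
______
k=4  ______
___XX_
__X___
______
______
k=5  ______
___X__
___X__
______
______

1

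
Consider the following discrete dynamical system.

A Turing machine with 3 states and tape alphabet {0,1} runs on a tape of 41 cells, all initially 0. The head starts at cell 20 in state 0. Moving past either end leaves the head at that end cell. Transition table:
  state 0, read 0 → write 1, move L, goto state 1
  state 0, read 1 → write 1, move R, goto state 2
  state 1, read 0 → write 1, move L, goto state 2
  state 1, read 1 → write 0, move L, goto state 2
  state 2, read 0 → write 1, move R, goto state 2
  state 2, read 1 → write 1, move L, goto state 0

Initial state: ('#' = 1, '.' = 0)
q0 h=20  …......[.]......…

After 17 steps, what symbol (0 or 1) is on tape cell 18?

[0] q0 h=20  …......[.]......…
[1] q1 h=19  …......[.]#.....…
[2] q2 h=18  …......[.]##....…
[3] q2 h=19  ….....#[#]#.....…
[4] q0 h=18  …......[#]##....…
[5] q2 h=19  ….....#[#]#.....…
[6] q0 h=18  …......[#]##....…
[7] q2 h=19  ….....#[#]#.....…
[8] q0 h=18  …......[#]##....…
[9] q2 h=19  ….....#[#]#.....…
[10] q0 h=18  …......[#]##....…
[11] q2 h=19  ….....#[#]#.....…
[12] q0 h=18  …......[#]##....…
[13] q2 h=19  ….....#[#]#.....…
[14] q0 h=18  …......[#]##....…
[15] q2 h=19  ….....#[#]#.....…
[16] q0 h=18  …......[#]##....…
[17] q2 h=19  ….....#[#]#.....…

1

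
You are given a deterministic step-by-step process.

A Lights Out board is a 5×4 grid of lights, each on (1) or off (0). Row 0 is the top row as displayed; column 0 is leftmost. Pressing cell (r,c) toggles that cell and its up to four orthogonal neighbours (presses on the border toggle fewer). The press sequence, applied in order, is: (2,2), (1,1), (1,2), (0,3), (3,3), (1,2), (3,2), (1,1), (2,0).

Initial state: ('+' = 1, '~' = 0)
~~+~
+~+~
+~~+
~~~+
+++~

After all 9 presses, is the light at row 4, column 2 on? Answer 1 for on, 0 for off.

gen 0: ~~+~
+~+~
+~~+
~~~+
+++~
gen 1: ~~+~
+~~~
+++~
~~++
+++~
gen 2: ~++~
~++~
+~+~
~~++
+++~
gen 3: ~+~~
~~~+
+~~~
~~++
+++~
gen 4: ~+++
~~~~
+~~~
~~++
+++~
gen 5: ~+++
~~~~
+~~+
~~~~
++++
gen 6: ~+~+
~+++
+~++
~~~~
++++
gen 7: ~+~+
~+++
+~~+
~+++
++~+
gen 8: ~~~+
+~~+
++~+
~+++
++~+
gen 9: ~~~+
~~~+
~~~+
++++
++~+

0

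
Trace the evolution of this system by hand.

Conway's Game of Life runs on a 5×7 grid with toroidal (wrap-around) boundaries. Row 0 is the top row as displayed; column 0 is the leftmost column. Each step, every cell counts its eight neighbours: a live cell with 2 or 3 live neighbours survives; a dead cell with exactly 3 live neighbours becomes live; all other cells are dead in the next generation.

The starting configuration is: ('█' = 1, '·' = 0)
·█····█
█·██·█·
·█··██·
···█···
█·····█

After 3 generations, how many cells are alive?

11

[0] ·█····█
█·██·█·
·█··██·
···█···
█·····█
[1] ·██··█·
█·██·█·
·█···██
█···███
█·····█
[2] ··████·
█··█·█·
·███···
·█··█··
····█··
[3] ··█··██
·····██
██·█···
·█··█··
··█····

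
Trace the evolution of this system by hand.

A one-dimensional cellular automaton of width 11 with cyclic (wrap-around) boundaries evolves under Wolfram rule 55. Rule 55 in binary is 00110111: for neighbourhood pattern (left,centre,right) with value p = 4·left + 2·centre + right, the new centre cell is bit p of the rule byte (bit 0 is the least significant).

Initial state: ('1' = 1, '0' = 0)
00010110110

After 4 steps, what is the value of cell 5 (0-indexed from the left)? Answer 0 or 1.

[0] 00010110110
[1] 11111001001
[2] 00000111110
[3] 11111000001
[4] 00000111110

1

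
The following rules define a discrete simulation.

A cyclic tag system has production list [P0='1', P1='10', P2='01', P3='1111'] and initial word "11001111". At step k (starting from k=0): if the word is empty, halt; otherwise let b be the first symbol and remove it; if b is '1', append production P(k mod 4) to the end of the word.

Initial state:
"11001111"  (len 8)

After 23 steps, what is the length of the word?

[0] "11001111"  (len 8)
[1] "10011111"  (len 8)
[2] "001111110"  (len 9)
[3] "01111110"  (len 8)
[4] "1111110"  (len 7)
[5] "1111101"  (len 7)
[6] "11110110"  (len 8)
[7] "111011001"  (len 9)
[8] "110110011111"  (len 12)
[9] "101100111111"  (len 12)
[10] "0110011111110"  (len 13)
[11] "110011111110"  (len 12)
[12] "100111111101111"  (len 15)
[13] "001111111011111"  (len 15)
[14] "01111111011111"  (len 14)
[15] "1111111011111"  (len 13)
[16] "1111110111111111"  (len 16)
[17] "1111101111111111"  (len 16)
[18] "11110111111111110"  (len 17)
[19] "111011111111111001"  (len 18)
[20] "110111111111110011111"  (len 21)
[21] "101111111111100111111"  (len 21)
[22] "0111111111110011111110"  (len 22)
[23] "111111111110011111110"  (len 21)

21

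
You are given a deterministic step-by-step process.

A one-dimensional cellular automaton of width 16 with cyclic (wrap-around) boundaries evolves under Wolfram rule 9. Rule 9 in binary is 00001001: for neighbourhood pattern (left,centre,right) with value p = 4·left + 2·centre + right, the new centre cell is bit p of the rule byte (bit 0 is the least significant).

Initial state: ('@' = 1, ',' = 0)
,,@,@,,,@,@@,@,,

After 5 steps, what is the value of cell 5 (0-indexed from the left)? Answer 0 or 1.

0) ,,@,@,,,@,@@,@,,
1) @,,,,,@,,,@,,,,@
2) ,,@@@,,,@,,,@@,@
3) ,,@,,,@,,,@,@,,,
4) @,,,@,,,@,,,,,@@
5) ,,@,,,@,,,@@@,@,

0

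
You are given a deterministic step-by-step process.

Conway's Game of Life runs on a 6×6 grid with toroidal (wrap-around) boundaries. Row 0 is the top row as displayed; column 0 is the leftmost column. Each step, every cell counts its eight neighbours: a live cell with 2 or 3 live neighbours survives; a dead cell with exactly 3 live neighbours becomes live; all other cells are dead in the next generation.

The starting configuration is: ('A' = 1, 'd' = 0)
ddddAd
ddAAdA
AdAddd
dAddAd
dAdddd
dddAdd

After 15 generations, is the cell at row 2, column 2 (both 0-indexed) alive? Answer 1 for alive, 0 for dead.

0

gen 0: ddddAd
ddAAdA
AdAddd
dAddAd
dAdddd
dddAdd
gen 1: ddAdAd
dAAAAA
AdAdAA
AAAddd
ddAddd
dddddd
gen 2: dAAdAA
dddddd
dddddd
AdAddd
ddAddd
dddAdd
gen 3: ddAAAd
dddddd
dddddd
dAdddd
dAAAdd
dAdAAd
gen 4: ddAdAd
dddAdd
dddddd
dAdddd
AAdAAd
dAdddd
gen 5: ddAAdd
dddAdd
dddddd
AAAddd
AAdddd
AAddAA
gen 6: AAAAdA
ddAAdd
dAAddd
AdAddd
dddddd
dddAAA
gen 7: AAdddA
ddddAd
dddddd
ddAddd
dddAAA
dAdAdA
gen 8: dAAddA
AddddA
dddddd
dddAAd
AddAdA
dAdAdd
gen 9: dAAdAA
AAdddA
ddddAA
dddAAA
AddAdA
dAdAdA
gen 10: dddAdd
dAAAdd
dddAdd
dddAdd
dddAdd
dAdAdd
gen 11: dAdAAd
dddAAd
dddAAd
ddAAAd
dddAAd
dddAAd
gen 12: dddddA
dddddA
dddddA
ddAddA
dddddA
dddddA
gen 13: AdddAA
AdddAA
AdddAA
AdddAA
AdddAA
AdddAA
gen 14: dAdAdd
dAdAdd
dAdAdd
dAdAdd
dAdAdd
dAdAdd
gen 15: AAdAAd
AAdAAd
AAdAAd
AAdAAd
AAdAAd
AAdAAd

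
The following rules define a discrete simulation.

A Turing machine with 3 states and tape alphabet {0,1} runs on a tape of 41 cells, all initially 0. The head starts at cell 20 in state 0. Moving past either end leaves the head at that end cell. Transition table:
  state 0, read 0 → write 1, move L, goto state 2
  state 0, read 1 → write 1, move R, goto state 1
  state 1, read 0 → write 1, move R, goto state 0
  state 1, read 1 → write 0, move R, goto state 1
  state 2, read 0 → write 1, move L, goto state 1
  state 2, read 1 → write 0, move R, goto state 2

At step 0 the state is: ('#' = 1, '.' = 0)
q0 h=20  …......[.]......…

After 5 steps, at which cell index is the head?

21

gen 0: q0 h=20  …......[.]......…
gen 1: q2 h=19  …......[.]#.....…
gen 2: q1 h=18  …......[.]##....…
gen 3: q0 h=19  ….....#[#]#.....…
gen 4: q1 h=20  …....##[#]......…
gen 5: q1 h=21  …...##.[.]......…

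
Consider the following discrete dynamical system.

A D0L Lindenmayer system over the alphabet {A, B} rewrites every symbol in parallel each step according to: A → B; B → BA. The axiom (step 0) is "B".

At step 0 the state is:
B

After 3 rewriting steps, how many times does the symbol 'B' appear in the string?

gen 0: B
gen 1: BA
gen 2: BAB
gen 3: BABBA

3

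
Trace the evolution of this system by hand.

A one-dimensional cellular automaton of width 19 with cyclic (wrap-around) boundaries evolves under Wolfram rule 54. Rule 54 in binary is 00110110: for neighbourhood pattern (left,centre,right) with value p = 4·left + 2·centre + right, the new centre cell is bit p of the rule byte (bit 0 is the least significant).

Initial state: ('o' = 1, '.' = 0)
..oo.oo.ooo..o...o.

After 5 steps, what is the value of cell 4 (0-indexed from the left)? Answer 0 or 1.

k=0  ..oo.oo.ooo..o...o.
k=1  .o..o..o...oooo.ooo
k=2  ooooooooo.o....o...
k=3  .........ooo..ooo.o
k=4  o.......o...oo...oo
k=5  .o.....ooo.o..o.o..

0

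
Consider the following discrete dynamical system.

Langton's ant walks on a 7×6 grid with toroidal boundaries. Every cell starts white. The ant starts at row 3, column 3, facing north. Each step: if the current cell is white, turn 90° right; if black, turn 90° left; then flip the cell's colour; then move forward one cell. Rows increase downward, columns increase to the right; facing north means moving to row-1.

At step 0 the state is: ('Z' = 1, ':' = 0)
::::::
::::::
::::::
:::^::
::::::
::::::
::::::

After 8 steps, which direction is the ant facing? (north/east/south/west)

k=0  ::::::
::::::
::::::
:::^::
::::::
::::::
::::::
k=1  ::::::
::::::
::::::
:::Z>:
::::::
::::::
::::::
k=2  ::::::
::::::
::::::
:::ZZ:
::::v:
::::::
::::::
k=3  ::::::
::::::
::::::
:::ZZ:
:::<Z:
::::::
::::::
k=4  ::::::
::::::
::::::
:::^Z:
:::ZZ:
::::::
::::::
k=5  ::::::
::::::
::::::
::<:Z:
:::ZZ:
::::::
::::::
k=6  ::::::
::::::
::^:::
::Z:Z:
:::ZZ:
::::::
::::::
k=7  ::::::
::::::
::Z>::
::Z:Z:
:::ZZ:
::::::
::::::
k=8  ::::::
::::::
::ZZ::
::ZvZ:
:::ZZ:
::::::
::::::

south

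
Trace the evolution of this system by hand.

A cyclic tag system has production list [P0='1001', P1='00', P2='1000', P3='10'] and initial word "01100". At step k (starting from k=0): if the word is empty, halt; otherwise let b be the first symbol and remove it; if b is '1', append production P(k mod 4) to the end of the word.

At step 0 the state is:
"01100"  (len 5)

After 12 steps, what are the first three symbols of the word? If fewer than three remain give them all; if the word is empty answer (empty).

010

0) "01100"  (len 5)
1) "1100"  (len 4)
2) "10000"  (len 5)
3) "00001000"  (len 8)
4) "0001000"  (len 7)
5) "001000"  (len 6)
6) "01000"  (len 5)
7) "1000"  (len 4)
8) "00010"  (len 5)
9) "0010"  (len 4)
10) "010"  (len 3)
11) "10"  (len 2)
12) "010"  (len 3)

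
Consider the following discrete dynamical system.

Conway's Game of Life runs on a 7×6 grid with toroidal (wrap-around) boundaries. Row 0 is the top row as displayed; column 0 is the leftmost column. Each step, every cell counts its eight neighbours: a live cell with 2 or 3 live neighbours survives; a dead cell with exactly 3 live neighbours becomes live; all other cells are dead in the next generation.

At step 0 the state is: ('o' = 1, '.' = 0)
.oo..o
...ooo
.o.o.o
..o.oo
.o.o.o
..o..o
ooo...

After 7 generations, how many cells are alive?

8

t=0: .oo..o
...ooo
.o.o.o
..o.oo
.o.o.o
..o..o
ooo...
t=1: .....o
.o.o.o
......
.o...o
.o.o.o
...ooo
...o.o
t=2: ..o..o
o...o.
..o.o.
..o.o.
...o.o
...o.o
o..o.o
t=3: .o.o..
.o..o.
.o..o.
..o.oo
..oo.o
..oo.o
o.oo.o
t=4: .o.o.o
oo.oo.
ooo.o.
ooo..o
oo...o
.....o
o....o
t=5: .o.o..
......
....o.
...oo.
..o.o.
.o..o.
.....o
t=6: ......
......
...oo.
....oo
..o.oo
...ooo
o.o.o.
t=7: ......
......
...ooo
......
o.....
ooo...
....o.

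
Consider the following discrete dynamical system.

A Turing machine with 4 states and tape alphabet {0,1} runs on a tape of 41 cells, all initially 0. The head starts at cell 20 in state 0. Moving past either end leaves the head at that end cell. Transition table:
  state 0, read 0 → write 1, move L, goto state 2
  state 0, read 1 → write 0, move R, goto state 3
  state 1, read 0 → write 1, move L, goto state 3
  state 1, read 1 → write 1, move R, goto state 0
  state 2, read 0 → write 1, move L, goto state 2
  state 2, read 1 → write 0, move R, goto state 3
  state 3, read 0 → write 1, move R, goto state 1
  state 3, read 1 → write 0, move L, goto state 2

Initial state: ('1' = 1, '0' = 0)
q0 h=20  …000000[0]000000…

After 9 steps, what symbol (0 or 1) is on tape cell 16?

1

0) q0 h=20  …000000[0]000000…
1) q2 h=19  …000000[0]100000…
2) q2 h=18  …000000[0]110000…
3) q2 h=17  …000000[0]111000…
4) q2 h=16  …000000[0]111100…
5) q2 h=15  …000000[0]111110…
6) q2 h=14  …000000[0]111111…
7) q2 h=13  …000000[0]111111…
8) q2 h=12  …000000[0]111111…
9) q2 h=11  …000000[0]111111…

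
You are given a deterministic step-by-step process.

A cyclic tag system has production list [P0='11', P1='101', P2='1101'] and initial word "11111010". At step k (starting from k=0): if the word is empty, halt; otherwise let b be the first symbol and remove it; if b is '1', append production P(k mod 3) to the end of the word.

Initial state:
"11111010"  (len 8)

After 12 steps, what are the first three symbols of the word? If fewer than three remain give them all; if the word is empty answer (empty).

111

gen 0: "11111010"  (len 8)
gen 1: "111101011"  (len 9)
gen 2: "11101011101"  (len 11)
gen 3: "11010111011101"  (len 14)
gen 4: "101011101110111"  (len 15)
gen 5: "01011101110111101"  (len 17)
gen 6: "1011101110111101"  (len 16)
gen 7: "01110111011110111"  (len 17)
gen 8: "1110111011110111"  (len 16)
gen 9: "1101110111101111101"  (len 19)
gen 10: "10111011110111110111"  (len 20)
gen 11: "0111011110111110111101"  (len 22)
gen 12: "111011110111110111101"  (len 21)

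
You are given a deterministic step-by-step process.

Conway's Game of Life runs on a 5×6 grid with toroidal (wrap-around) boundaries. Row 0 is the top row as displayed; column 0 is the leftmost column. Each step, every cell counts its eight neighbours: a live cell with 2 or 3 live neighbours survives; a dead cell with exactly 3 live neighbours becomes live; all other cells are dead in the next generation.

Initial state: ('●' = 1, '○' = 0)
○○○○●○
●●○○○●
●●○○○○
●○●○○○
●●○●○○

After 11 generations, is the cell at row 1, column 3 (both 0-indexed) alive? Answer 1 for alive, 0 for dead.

1

0) ○○○○●○
●●○○○●
●●○○○○
●○●○○○
●●○●○○
1) ○○●○●○
○●○○○●
○○●○○○
○○●○○●
●●●●○●
2) ○○○○●○
○●●●○○
●●●○○○
○○○○●●
●○○○○●
3) ●●●●●●
●○○●○○
●○○○●●
○○○○●○
●○○○○○
4) ○○●●●○
○○○○○○
●○○●●○
●○○○●○
●○●○○○
5) ○●●●○○
○○●○○●
○○○●●○
●○○○●○
○○●○●○
6) ○●○○●○
○●○○○○
○○○●●○
○○○○●○
○○●○●●
7) ●●●●●●
○○●●●○
○○○●●○
○○○○○○
○○○○●●
8) ●●○○○○
●○○○○○
○○●○●○
○○○●○●
○●●○○○
9) ●○●○○○
●○○○○●
○○○●●●
○●○●●○
○●●○○○
10) ●○●○○●
●●○●○○
○○●●○○
●●○○○●
●○○○○○
11) ○○●○○●
●○○●●●
○○○●●●
●●●○○●
○○○○○○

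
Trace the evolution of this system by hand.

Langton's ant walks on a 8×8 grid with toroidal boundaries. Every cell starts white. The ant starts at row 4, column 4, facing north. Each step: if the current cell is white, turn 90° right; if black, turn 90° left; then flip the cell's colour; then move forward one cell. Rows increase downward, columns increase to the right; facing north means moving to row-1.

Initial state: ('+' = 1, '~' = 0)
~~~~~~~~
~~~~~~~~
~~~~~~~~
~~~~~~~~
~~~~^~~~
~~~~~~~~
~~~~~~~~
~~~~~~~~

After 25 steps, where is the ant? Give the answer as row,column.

0) ~~~~~~~~
~~~~~~~~
~~~~~~~~
~~~~~~~~
~~~~^~~~
~~~~~~~~
~~~~~~~~
~~~~~~~~
1) ~~~~~~~~
~~~~~~~~
~~~~~~~~
~~~~~~~~
~~~~+>~~
~~~~~~~~
~~~~~~~~
~~~~~~~~
2) ~~~~~~~~
~~~~~~~~
~~~~~~~~
~~~~~~~~
~~~~++~~
~~~~~v~~
~~~~~~~~
~~~~~~~~
3) ~~~~~~~~
~~~~~~~~
~~~~~~~~
~~~~~~~~
~~~~++~~
~~~~<+~~
~~~~~~~~
~~~~~~~~
4) ~~~~~~~~
~~~~~~~~
~~~~~~~~
~~~~~~~~
~~~~^+~~
~~~~++~~
~~~~~~~~
~~~~~~~~
5) ~~~~~~~~
~~~~~~~~
~~~~~~~~
~~~~~~~~
~~~<~+~~
~~~~++~~
~~~~~~~~
~~~~~~~~
6) ~~~~~~~~
~~~~~~~~
~~~~~~~~
~~~^~~~~
~~~+~+~~
~~~~++~~
~~~~~~~~
~~~~~~~~
7) ~~~~~~~~
~~~~~~~~
~~~~~~~~
~~~+>~~~
~~~+~+~~
~~~~++~~
~~~~~~~~
~~~~~~~~
8) ~~~~~~~~
~~~~~~~~
~~~~~~~~
~~~++~~~
~~~+v+~~
~~~~++~~
~~~~~~~~
~~~~~~~~
9) ~~~~~~~~
~~~~~~~~
~~~~~~~~
~~~++~~~
~~~<++~~
~~~~++~~
~~~~~~~~
~~~~~~~~
10) ~~~~~~~~
~~~~~~~~
~~~~~~~~
~~~++~~~
~~~~++~~
~~~v++~~
~~~~~~~~
~~~~~~~~
11) ~~~~~~~~
~~~~~~~~
~~~~~~~~
~~~++~~~
~~~~++~~
~~<+++~~
~~~~~~~~
~~~~~~~~
12) ~~~~~~~~
~~~~~~~~
~~~~~~~~
~~~++~~~
~~^~++~~
~~++++~~
~~~~~~~~
~~~~~~~~
13) ~~~~~~~~
~~~~~~~~
~~~~~~~~
~~~++~~~
~~+>++~~
~~++++~~
~~~~~~~~
~~~~~~~~
14) ~~~~~~~~
~~~~~~~~
~~~~~~~~
~~~++~~~
~~++++~~
~~+v++~~
~~~~~~~~
~~~~~~~~
15) ~~~~~~~~
~~~~~~~~
~~~~~~~~
~~~++~~~
~~++++~~
~~+~>+~~
~~~~~~~~
~~~~~~~~
16) ~~~~~~~~
~~~~~~~~
~~~~~~~~
~~~++~~~
~~++^+~~
~~+~~+~~
~~~~~~~~
~~~~~~~~
17) ~~~~~~~~
~~~~~~~~
~~~~~~~~
~~~++~~~
~~+<~+~~
~~+~~+~~
~~~~~~~~
~~~~~~~~
18) ~~~~~~~~
~~~~~~~~
~~~~~~~~
~~~++~~~
~~+~~+~~
~~+v~+~~
~~~~~~~~
~~~~~~~~
19) ~~~~~~~~
~~~~~~~~
~~~~~~~~
~~~++~~~
~~+~~+~~
~~<+~+~~
~~~~~~~~
~~~~~~~~
20) ~~~~~~~~
~~~~~~~~
~~~~~~~~
~~~++~~~
~~+~~+~~
~~~+~+~~
~~v~~~~~
~~~~~~~~
21) ~~~~~~~~
~~~~~~~~
~~~~~~~~
~~~++~~~
~~+~~+~~
~~~+~+~~
~<+~~~~~
~~~~~~~~
22) ~~~~~~~~
~~~~~~~~
~~~~~~~~
~~~++~~~
~~+~~+~~
~^~+~+~~
~++~~~~~
~~~~~~~~
23) ~~~~~~~~
~~~~~~~~
~~~~~~~~
~~~++~~~
~~+~~+~~
~+>+~+~~
~++~~~~~
~~~~~~~~
24) ~~~~~~~~
~~~~~~~~
~~~~~~~~
~~~++~~~
~~+~~+~~
~+++~+~~
~+v~~~~~
~~~~~~~~
25) ~~~~~~~~
~~~~~~~~
~~~~~~~~
~~~++~~~
~~+~~+~~
~+++~+~~
~+~>~~~~
~~~~~~~~

6,3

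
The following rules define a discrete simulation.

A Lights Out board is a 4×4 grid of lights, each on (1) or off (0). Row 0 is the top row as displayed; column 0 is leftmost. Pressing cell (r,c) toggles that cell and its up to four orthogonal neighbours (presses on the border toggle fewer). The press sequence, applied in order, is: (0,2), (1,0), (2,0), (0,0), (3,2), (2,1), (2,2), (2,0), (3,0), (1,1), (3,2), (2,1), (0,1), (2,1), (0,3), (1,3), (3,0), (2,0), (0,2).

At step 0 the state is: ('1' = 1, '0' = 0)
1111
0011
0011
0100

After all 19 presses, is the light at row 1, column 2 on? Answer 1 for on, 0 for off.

step 0: 1111
0011
0011
0100
step 1: 1000
0001
0011
0100
step 2: 0000
1101
1011
0100
step 3: 0000
0101
0111
1100
step 4: 1100
1101
0111
1100
step 5: 1100
1101
0101
1011
step 6: 1100
1001
1011
1111
step 7: 1100
1011
1100
1101
step 8: 1100
0011
0000
0101
step 9: 1100
0011
1000
1001
step 10: 1000
1101
1100
1001
step 11: 1000
1101
1110
1110
step 12: 1000
1001
0000
1010
step 13: 0110
1101
0000
1010
step 14: 0110
1001
1110
1110
step 15: 0101
1000
1110
1110
step 16: 0100
1011
1111
1110
step 17: 0100
1011
0111
0010
step 18: 0100
0011
1011
1010
step 19: 0011
0001
1011
1010

0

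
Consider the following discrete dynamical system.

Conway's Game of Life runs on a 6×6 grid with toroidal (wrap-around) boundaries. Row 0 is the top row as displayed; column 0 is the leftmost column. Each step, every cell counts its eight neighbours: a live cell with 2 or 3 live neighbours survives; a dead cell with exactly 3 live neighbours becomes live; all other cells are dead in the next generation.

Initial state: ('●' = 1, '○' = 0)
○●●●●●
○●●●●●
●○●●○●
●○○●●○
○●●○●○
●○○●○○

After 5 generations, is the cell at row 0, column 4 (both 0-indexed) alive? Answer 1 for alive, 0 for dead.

[0] ○●●●●●
○●●●●●
●○●●○●
●○○●●○
○●●○●○
●○○●○○
[1] ○○○○○○
○○○○○○
○○○○○○
●○○○○○
●●●○●○
●○○○○○
[2] ○○○○○○
○○○○○○
○○○○○○
●○○○○●
●○○○○○
●○○○○●
[3] ○○○○○○
○○○○○○
○○○○○○
●○○○○●
○●○○○○
●○○○○●
[4] ○○○○○○
○○○○○○
○○○○○○
●○○○○○
○●○○○○
●○○○○○
[5] ○○○○○○
○○○○○○
○○○○○○
○○○○○○
●●○○○○
○○○○○○

0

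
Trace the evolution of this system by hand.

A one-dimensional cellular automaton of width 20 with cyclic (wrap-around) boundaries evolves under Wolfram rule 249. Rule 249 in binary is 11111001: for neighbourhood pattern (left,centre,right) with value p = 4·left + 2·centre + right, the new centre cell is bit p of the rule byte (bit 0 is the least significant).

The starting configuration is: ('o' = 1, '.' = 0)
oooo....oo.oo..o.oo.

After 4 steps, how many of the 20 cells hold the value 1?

step 0: oooo....oo.oo..o.oo.
step 1: ooooooo.oooooo..oooo
step 2: ooooooooooooooo.oooo
step 3: oooooooooooooooooooo
step 4: oooooooooooooooooooo

20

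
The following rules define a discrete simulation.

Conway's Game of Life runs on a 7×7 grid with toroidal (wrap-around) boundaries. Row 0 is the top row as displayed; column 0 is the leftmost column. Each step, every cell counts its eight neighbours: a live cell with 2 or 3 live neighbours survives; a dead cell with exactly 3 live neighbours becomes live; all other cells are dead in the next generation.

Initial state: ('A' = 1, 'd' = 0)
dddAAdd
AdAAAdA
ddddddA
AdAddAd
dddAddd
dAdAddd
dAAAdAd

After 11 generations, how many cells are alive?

t=0: dddAAdd
AdAAAdA
ddddddA
AdAddAd
dddAddd
dAdAddd
dAAAdAd
t=1: AdddddA
AdAdAdA
ddAdAdd
ddddddA
dAdAAdd
dAdAddd
dAddddd
t=2: dddddAA
AdddddA
AAddddA
ddAdAAd
AddAAdd
AAdAAdd
dAAdddd
t=3: dAdddAA
dAddddd
dAddddd
ddAdAAd
AdddddA
AdddAdd
dAAAAAA
t=4: dAdAddA
dAAdddd
dAAdddd
AAdddAA
AAdAAdA
ddAdAdd
dAAAddd
t=5: dddAddd
dddAddd
ddddddA
dddAAAd
dddAAdd
ddddAAd
AAddAdd
t=6: ddAAAdd
ddddddd
dddAdAd
dddAdAd
ddddddd
dddddAd
dddAAAd
t=7: ddAddAd
ddAdddd
ddddddd
ddddddd
ddddAdd
dddddAd
ddAddAd
t=8: dAAAddd
ddddddd
ddddddd
ddddddd
ddddddd
ddddAAd
ddddAAA
t=9: ddAAAAd
ddAdddd
ddddddd
ddddddd
ddddddd
ddddAdA
ddAdddA
t=10: dAAdAAd
ddAdAdd
ddddddd
ddddddd
ddddddd
dddddAd
ddAdddA
t=11: dAAdAAd
dAAdAAd
ddddddd
ddddddd
ddddddd
ddddddd
dAAAAdA

13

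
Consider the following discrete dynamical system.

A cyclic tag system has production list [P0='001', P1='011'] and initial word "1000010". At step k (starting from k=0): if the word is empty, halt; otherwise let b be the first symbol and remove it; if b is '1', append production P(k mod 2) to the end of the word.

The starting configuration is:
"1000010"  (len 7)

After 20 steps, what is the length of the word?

k=0  "1000010"  (len 7)
k=1  "000010001"  (len 9)
k=2  "00010001"  (len 8)
k=3  "0010001"  (len 7)
k=4  "010001"  (len 6)
k=5  "10001"  (len 5)
k=6  "0001011"  (len 7)
k=7  "001011"  (len 6)
k=8  "01011"  (len 5)
k=9  "1011"  (len 4)
k=10  "011011"  (len 6)
k=11  "11011"  (len 5)
k=12  "1011011"  (len 7)
k=13  "011011001"  (len 9)
k=14  "11011001"  (len 8)
k=15  "1011001001"  (len 10)
k=16  "011001001011"  (len 12)
k=17  "11001001011"  (len 11)
k=18  "1001001011011"  (len 13)
k=19  "001001011011001"  (len 15)
k=20  "01001011011001"  (len 14)

14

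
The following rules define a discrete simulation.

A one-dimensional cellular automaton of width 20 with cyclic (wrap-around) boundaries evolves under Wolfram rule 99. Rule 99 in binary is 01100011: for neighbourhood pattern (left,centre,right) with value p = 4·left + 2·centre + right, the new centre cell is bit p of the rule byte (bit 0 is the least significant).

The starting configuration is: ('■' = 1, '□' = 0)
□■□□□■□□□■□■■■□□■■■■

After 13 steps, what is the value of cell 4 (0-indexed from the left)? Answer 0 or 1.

[0] □■□□□■□□□■□■■■□□■■■■
[1] ■□□■■□□■■□■□□■□■□□□■
[2] ■□■□■□■□■■□□■□■□□■■□
[3] □■□■□■□■□■□■□■□□■□■■
[4] ■□■□■□■□■□■□■□□■□■□■
[5] ■■□■□■□■□■□■□□■□■□■□
[6] □■■□■□■□■□■□□■□■□■□■
[7] ■□■■□■□■□■□□■□■□■□■□
[8] □■□■■□■□■□□■□■□■□■□■
[9] ■□■□■■□■□□■□■□■□■□■□
[10] □■□■□■■□□■□■□■□■□■□■
[11] ■□■□■□■□■□■□■□■□■□■□
[12] □■□■□■□■□■□■□■□■□■□■
[13] ■□■□■□■□■□■□■□■□■□■□

1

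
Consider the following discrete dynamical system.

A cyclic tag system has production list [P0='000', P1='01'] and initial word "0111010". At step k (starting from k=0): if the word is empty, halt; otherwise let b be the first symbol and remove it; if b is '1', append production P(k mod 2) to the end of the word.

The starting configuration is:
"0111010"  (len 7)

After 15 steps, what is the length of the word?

6

[0] "0111010"  (len 7)
[1] "111010"  (len 6)
[2] "1101001"  (len 7)
[3] "101001000"  (len 9)
[4] "0100100001"  (len 10)
[5] "100100001"  (len 9)
[6] "0010000101"  (len 10)
[7] "010000101"  (len 9)
[8] "10000101"  (len 8)
[9] "0000101000"  (len 10)
[10] "000101000"  (len 9)
[11] "00101000"  (len 8)
[12] "0101000"  (len 7)
[13] "101000"  (len 6)
[14] "0100001"  (len 7)
[15] "100001"  (len 6)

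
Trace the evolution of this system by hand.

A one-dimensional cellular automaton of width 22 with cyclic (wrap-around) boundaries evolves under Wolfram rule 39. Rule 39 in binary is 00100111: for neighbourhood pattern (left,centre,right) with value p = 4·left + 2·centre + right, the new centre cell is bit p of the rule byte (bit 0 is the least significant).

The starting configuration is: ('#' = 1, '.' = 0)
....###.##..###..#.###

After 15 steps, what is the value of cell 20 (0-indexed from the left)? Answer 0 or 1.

gen 0: ....###.##..###..#.###
gen 1: .###...#...#....###...
gen 2: #....###.###.###....##
gen 3: ..###...#...#....###..
gen 4: ##....###.###.###....#
gen 5: ...###...#...#....###.
gen 6: ###....###.###.###....
gen 7: ....###...#...#....###
gen 8: .###....###.###.###...
gen 9: #....###...#...#....##
gen 10: ..###....###.###.###..
gen 11: ##....###...#...#....#
gen 12: ...###....###.###.###.
gen 13: ###....###...#...#....
gen 14: ....###....###.###.###
gen 15: .###....###...#...#...

0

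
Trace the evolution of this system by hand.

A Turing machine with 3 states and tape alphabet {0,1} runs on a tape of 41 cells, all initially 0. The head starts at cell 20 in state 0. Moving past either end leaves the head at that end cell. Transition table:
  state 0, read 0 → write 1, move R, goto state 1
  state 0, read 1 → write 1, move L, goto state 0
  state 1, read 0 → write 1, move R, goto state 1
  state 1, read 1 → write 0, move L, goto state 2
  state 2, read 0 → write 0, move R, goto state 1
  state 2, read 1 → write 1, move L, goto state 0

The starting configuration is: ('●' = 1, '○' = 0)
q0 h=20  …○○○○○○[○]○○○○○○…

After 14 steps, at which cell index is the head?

34

k=0  q0 h=20  …○○○○○○[○]○○○○○○…
k=1  q1 h=21  …○○○○○●[○]○○○○○○…
k=2  q1 h=22  …○○○○●●[○]○○○○○○…
k=3  q1 h=23  …○○○●●●[○]○○○○○○…
k=4  q1 h=24  …○○●●●●[○]○○○○○○…
k=5  q1 h=25  …○●●●●●[○]○○○○○○…
k=6  q1 h=26  …●●●●●●[○]○○○○○○…
k=7  q1 h=27  …●●●●●●[○]○○○○○○…
k=8  q1 h=28  …●●●●●●[○]○○○○○○…
k=9  q1 h=29  …●●●●●●[○]○○○○○○…
k=10  q1 h=30  …●●●●●●[○]○○○○○○…
k=11  q1 h=31  …●●●●●●[○]○○○○○○…
k=12  q1 h=32  …●●●●●●[○]○○○○○○…
k=13  q1 h=33  …●●●●●●[○]○○○○○○…
k=14  q1 h=34  …●●●●●●[○]○○○○○○|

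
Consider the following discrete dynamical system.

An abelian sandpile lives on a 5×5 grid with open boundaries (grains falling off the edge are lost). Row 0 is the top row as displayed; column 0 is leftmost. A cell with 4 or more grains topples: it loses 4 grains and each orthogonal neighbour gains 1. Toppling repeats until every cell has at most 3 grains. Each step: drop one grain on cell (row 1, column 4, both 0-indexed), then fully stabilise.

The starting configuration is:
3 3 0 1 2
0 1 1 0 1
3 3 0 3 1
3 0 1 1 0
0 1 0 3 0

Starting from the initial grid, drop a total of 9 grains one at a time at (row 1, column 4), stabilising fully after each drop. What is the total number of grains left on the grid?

36

t=0: 3 3 0 1 2
0 1 1 0 1
3 3 0 3 1
3 0 1 1 0
0 1 0 3 0
t=1: 3 3 0 1 2
0 1 1 0 2
3 3 0 3 1
3 0 1 1 0
0 1 0 3 0
t=2: 3 3 0 1 2
0 1 1 0 3
3 3 0 3 1
3 0 1 1 0
0 1 0 3 0
t=3: 3 3 0 1 3
0 1 1 1 0
3 3 0 3 2
3 0 1 1 0
0 1 0 3 0
t=4: 3 3 0 1 3
0 1 1 1 1
3 3 0 3 2
3 0 1 1 0
0 1 0 3 0
t=5: 3 3 0 1 3
0 1 1 1 2
3 3 0 3 2
3 0 1 1 0
0 1 0 3 0
t=6: 3 3 0 1 3
0 1 1 1 3
3 3 0 3 2
3 0 1 1 0
0 1 0 3 0
t=7: 3 3 0 2 0
0 1 1 2 1
3 3 0 3 3
3 0 1 1 0
0 1 0 3 0
t=8: 3 3 0 2 0
0 1 1 2 2
3 3 0 3 3
3 0 1 1 0
0 1 0 3 0
t=9: 3 3 0 2 0
0 1 1 2 3
3 3 0 3 3
3 0 1 1 0
0 1 0 3 0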